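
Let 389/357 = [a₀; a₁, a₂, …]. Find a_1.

389 = 1·357 + 32   →  a_0 = 1
357 = 11·32 + 5   →  a_1 = 11

11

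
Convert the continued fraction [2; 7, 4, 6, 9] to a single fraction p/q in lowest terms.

3545/1658

Using pₖ = aₖpₖ₋₁ + pₖ₋₂ and qₖ = aₖqₖ₋₁ + qₖ₋₂:
  k=0: a=2, p=2, q=1
  k=1: a=7, p=15, q=7
  k=2: a=4, p=62, q=29
  k=3: a=6, p=387, q=181
  k=4: a=9, p=3545, q=1658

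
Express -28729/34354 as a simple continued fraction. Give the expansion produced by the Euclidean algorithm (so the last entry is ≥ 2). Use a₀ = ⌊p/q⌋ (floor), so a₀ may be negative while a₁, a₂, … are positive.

[-1; 6, 9, 3, 5, 9, 4]

-28729 = -1·34354 + 5625
34354 = 6·5625 + 604
5625 = 9·604 + 189
604 = 3·189 + 37
189 = 5·37 + 4
37 = 9·4 + 1
4 = 4·1 + 0  (stop)
So -28729/34354 = [-1; 6, 9, 3, 5, 9, 4].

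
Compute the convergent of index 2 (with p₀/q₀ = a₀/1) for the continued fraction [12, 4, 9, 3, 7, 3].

Using pₖ = aₖpₖ₋₁ + pₖ₋₂, qₖ = aₖqₖ₋₁ + qₖ₋₂ (with p₋₁=1, p₋₂=0, q₋₁=0, q₋₂=1):
  k=0: a=12, p=12, q=1
  k=1: a=4, p=49, q=4
  k=2: a=9, p=453, q=37

453/37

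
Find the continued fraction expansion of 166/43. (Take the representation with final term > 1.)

[3; 1, 6, 6]

166 = 3·43 + 37
43 = 1·37 + 6
37 = 6·6 + 1
6 = 6·1 + 0  (stop)
So 166/43 = [3; 1, 6, 6].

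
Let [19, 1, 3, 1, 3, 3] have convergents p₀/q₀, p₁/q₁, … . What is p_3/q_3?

99/5

Using pₖ = aₖpₖ₋₁ + pₖ₋₂, qₖ = aₖqₖ₋₁ + qₖ₋₂ (with p₋₁=1, p₋₂=0, q₋₁=0, q₋₂=1):
  k=0: a=19, p=19, q=1
  k=1: a=1, p=20, q=1
  k=2: a=3, p=79, q=4
  k=3: a=1, p=99, q=5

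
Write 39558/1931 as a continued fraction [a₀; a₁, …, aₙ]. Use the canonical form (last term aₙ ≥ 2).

[20; 2, 17, 18, 3]

39558 = 20×1931 + 938
1931 = 2×938 + 55
938 = 17×55 + 3
55 = 18×3 + 1
3 = 3×1 + 0  (stop)
So 39558/1931 = [20; 2, 17, 18, 3].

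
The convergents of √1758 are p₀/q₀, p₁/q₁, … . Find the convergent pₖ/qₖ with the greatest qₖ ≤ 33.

587/14

√1758 = [41; 1, 12, 1, 82, …] (period length 4).
Convergents:
  p_0/q_0 = 41/1
  p_1/q_1 = 42/1
  p_2/q_2 = 545/13
  p_3/q_3 = 587/14
  p_4/q_4 = 48679/1161
q_3 = 14 ≤ 33 < 1161 = q_4, so the answer is 587/14.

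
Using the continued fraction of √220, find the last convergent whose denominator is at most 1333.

√220 = [14; 1, 4, 1, 28, …] (period length 4).
Convergents:
  p_0/q_0 = 14/1
  p_1/q_1 = 15/1
  p_2/q_2 = 74/5
  p_3/q_3 = 89/6
  p_4/q_4 = 2566/173
  p_5/q_5 = 2655/179
  p_6/q_6 = 13186/889
  p_7/q_7 = 15841/1068
  p_8/q_8 = 456734/30793
q_7 = 1068 ≤ 1333 < 30793 = q_8, so the answer is 15841/1068.

15841/1068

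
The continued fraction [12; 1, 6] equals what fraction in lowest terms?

90/7

Using pₖ = aₖpₖ₋₁ + pₖ₋₂ and qₖ = aₖqₖ₋₁ + qₖ₋₂:
  k=0: a=12, p=12, q=1
  k=1: a=1, p=13, q=1
  k=2: a=6, p=90, q=7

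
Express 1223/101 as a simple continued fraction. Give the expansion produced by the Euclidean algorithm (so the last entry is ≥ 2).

[12; 9, 5, 2]

1223 = 12*101 + 11
101 = 9*11 + 2
11 = 5*2 + 1
2 = 2*1 + 0  (stop)
So 1223/101 = [12; 9, 5, 2].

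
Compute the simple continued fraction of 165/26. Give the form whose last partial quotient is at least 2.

165 = 6·26 + 9
26 = 2·9 + 8
9 = 1·8 + 1
8 = 8·1 + 0  (stop)
So 165/26 = [6; 2, 1, 8].

[6; 2, 1, 8]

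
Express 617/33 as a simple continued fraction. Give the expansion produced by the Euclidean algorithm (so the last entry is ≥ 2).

617 = 18*33 + 23
33 = 1*23 + 10
23 = 2*10 + 3
10 = 3*3 + 1
3 = 3*1 + 0  (stop)
So 617/33 = [18; 1, 2, 3, 3].

[18; 1, 2, 3, 3]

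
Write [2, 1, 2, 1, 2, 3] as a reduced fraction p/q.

Fold from the inside: start with 3/1.
  2 + 1/3 = 7/3
  1 + 3/7 = 10/7
  2 + 7/10 = 27/10
  1 + 10/27 = 37/27
  2 + 27/37 = 101/37

101/37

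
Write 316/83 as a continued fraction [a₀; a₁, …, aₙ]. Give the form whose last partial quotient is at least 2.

[3; 1, 4, 5, 3]

316 = 3×83 + 67
83 = 1×67 + 16
67 = 4×16 + 3
16 = 5×3 + 1
3 = 3×1 + 0  (stop)
So 316/83 = [3; 1, 4, 5, 3].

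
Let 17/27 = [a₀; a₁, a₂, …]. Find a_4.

17 = 0·27 + 17   →  a_0 = 0
27 = 1·17 + 10   →  a_1 = 1
17 = 1·10 + 7   →  a_2 = 1
10 = 1·7 + 3   →  a_3 = 1
7 = 2·3 + 1   →  a_4 = 2

2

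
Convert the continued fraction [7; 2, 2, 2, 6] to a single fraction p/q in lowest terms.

571/77

Fold from the inside: start with 6/1.
  2 + 1/6 = 13/6
  2 + 6/13 = 32/13
  2 + 13/32 = 77/32
  7 + 32/77 = 571/77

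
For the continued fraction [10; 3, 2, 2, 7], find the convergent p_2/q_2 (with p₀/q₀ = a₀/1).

Using pₖ = aₖpₖ₋₁ + pₖ₋₂, qₖ = aₖqₖ₋₁ + qₖ₋₂ (with p₋₁=1, p₋₂=0, q₋₁=0, q₋₂=1):
  k=0: a=10, p=10, q=1
  k=1: a=3, p=31, q=3
  k=2: a=2, p=72, q=7

72/7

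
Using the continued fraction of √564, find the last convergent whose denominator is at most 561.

√564 = [23; 1, 2, 1, 46, …] (period length 4).
Convergents:
  p_0/q_0 = 23/1
  p_1/q_1 = 24/1
  p_2/q_2 = 71/3
  p_3/q_3 = 95/4
  p_4/q_4 = 4441/187
  p_5/q_5 = 4536/191
  p_6/q_6 = 13513/569
q_5 = 191 ≤ 561 < 569 = q_6, so the answer is 4536/191.

4536/191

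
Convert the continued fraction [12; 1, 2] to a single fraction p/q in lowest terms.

38/3

Using pₖ = aₖpₖ₋₁ + pₖ₋₂ and qₖ = aₖqₖ₋₁ + qₖ₋₂:
  k=0: a=12, p=12, q=1
  k=1: a=1, p=13, q=1
  k=2: a=2, p=38, q=3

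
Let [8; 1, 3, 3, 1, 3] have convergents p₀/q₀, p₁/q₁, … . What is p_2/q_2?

35/4

Using pₖ = aₖpₖ₋₁ + pₖ₋₂, qₖ = aₖqₖ₋₁ + qₖ₋₂ (with p₋₁=1, p₋₂=0, q₋₁=0, q₋₂=1):
  k=0: a=8, p=8, q=1
  k=1: a=1, p=9, q=1
  k=2: a=3, p=35, q=4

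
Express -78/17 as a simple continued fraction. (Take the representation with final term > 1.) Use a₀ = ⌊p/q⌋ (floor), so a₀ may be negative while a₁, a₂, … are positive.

-78 = -5*17 + 7
17 = 2*7 + 3
7 = 2*3 + 1
3 = 3*1 + 0  (stop)
So -78/17 = [-5; 2, 2, 3].

[-5; 2, 2, 3]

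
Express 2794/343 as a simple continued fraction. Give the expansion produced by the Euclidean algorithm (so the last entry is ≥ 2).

[8; 6, 1, 6, 7]

2794 = 8*343 + 50
343 = 6*50 + 43
50 = 1*43 + 7
43 = 6*7 + 1
7 = 7*1 + 0  (stop)
So 2794/343 = [8; 6, 1, 6, 7].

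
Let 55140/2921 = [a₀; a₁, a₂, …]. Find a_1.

55140 = 18·2921 + 2562   →  a_0 = 18
2921 = 1·2562 + 359   →  a_1 = 1

1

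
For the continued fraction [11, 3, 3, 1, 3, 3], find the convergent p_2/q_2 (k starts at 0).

113/10

Using pₖ = aₖpₖ₋₁ + pₖ₋₂, qₖ = aₖqₖ₋₁ + qₖ₋₂ (with p₋₁=1, p₋₂=0, q₋₁=0, q₋₂=1):
  k=0: a=11, p=11, q=1
  k=1: a=3, p=34, q=3
  k=2: a=3, p=113, q=10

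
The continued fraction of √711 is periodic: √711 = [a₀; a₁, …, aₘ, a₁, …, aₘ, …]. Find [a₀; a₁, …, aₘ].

[26; 1, 1, 1, 52]

a₀ = ⌊√711⌋ = 26.
With m₀=0, d₀=1 and mₖ₊₁ = dₖaₖ − mₖ, dₖ₊₁ = (n − mₖ₊₁²)/dₖ, aₖ₊₁ = ⌊(a₀+mₖ₊₁)/dₖ₊₁⌋:
  k=1: m=26, d=35, a=1
  k=2: m=9, d=18, a=1
  k=3: m=9, d=35, a=1
  k=4: m=26, d=1, a=52
d=1 and a=2a₀=52 at k=4, so the next step gives (m, d) = (26, 35) again — its k=1 value — and the period has length 4.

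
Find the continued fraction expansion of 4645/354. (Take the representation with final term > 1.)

[13; 8, 4, 3, 3]

4645 = 13*354 + 43
354 = 8*43 + 10
43 = 4*10 + 3
10 = 3*3 + 1
3 = 3*1 + 0  (stop)
So 4645/354 = [13; 8, 4, 3, 3].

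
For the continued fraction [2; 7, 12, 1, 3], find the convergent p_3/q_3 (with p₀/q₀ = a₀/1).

197/92

Using pₖ = aₖpₖ₋₁ + pₖ₋₂, qₖ = aₖqₖ₋₁ + qₖ₋₂ (with p₋₁=1, p₋₂=0, q₋₁=0, q₋₂=1):
  k=0: a=2, p=2, q=1
  k=1: a=7, p=15, q=7
  k=2: a=12, p=182, q=85
  k=3: a=1, p=197, q=92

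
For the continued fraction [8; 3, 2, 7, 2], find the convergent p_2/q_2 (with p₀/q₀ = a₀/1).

Using pₖ = aₖpₖ₋₁ + pₖ₋₂, qₖ = aₖqₖ₋₁ + qₖ₋₂ (with p₋₁=1, p₋₂=0, q₋₁=0, q₋₂=1):
  k=0: a=8, p=8, q=1
  k=1: a=3, p=25, q=3
  k=2: a=2, p=58, q=7

58/7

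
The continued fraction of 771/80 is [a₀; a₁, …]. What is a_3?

771 = 9·80 + 51   →  a_0 = 9
80 = 1·51 + 29   →  a_1 = 1
51 = 1·29 + 22   →  a_2 = 1
29 = 1·22 + 7   →  a_3 = 1

1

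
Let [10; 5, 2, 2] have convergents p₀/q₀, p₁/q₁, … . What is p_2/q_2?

112/11

Using pₖ = aₖpₖ₋₁ + pₖ₋₂, qₖ = aₖqₖ₋₁ + qₖ₋₂ (with p₋₁=1, p₋₂=0, q₋₁=0, q₋₂=1):
  k=0: a=10, p=10, q=1
  k=1: a=5, p=51, q=5
  k=2: a=2, p=112, q=11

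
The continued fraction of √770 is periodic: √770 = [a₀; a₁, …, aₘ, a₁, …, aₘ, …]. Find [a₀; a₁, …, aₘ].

a₀ = ⌊√770⌋ = 27.
With m₀=0, d₀=1 and mₖ₊₁ = dₖaₖ − mₖ, dₖ₊₁ = (n − mₖ₊₁²)/dₖ, aₖ₊₁ = ⌊(a₀+mₖ₊₁)/dₖ₊₁⌋:
  k=1: m=27, d=41, a=1
  k=2: m=14, d=14, a=2
  k=3: m=14, d=41, a=1
  k=4: m=27, d=1, a=54
d=1 and a=2a₀=54 at k=4, so the next step gives (m, d) = (27, 41) again — its k=1 value — and the period has length 4.

[27; 1, 2, 1, 54]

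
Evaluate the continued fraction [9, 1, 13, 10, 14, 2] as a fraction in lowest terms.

Fold from the inside: start with 2/1.
  14 + 1/2 = 29/2
  10 + 2/29 = 292/29
  13 + 29/292 = 3825/292
  1 + 292/3825 = 4117/3825
  9 + 3825/4117 = 40878/4117

40878/4117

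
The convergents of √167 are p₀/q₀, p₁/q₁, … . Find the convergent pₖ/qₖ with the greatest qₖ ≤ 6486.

56447/4368

√167 = [12; 1, 11, 1, 24, …] (period length 4).
Convergents:
  p_0/q_0 = 12/1
  p_1/q_1 = 13/1
  p_2/q_2 = 155/12
  p_3/q_3 = 168/13
  p_4/q_4 = 4187/324
  p_5/q_5 = 4355/337
  p_6/q_6 = 52092/4031
  p_7/q_7 = 56447/4368
  p_8/q_8 = 1406820/108863
q_7 = 4368 ≤ 6486 < 108863 = q_8, so the answer is 56447/4368.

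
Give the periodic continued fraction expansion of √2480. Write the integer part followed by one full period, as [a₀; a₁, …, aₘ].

a₀ = ⌊√2480⌋ = 49.

[49; 1, 3, 1, 98]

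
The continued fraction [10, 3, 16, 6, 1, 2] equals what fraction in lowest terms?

10213/989

Fold from the inside: start with 2/1.
  1 + 1/2 = 3/2
  6 + 2/3 = 20/3
  16 + 3/20 = 323/20
  3 + 20/323 = 989/323
  10 + 323/989 = 10213/989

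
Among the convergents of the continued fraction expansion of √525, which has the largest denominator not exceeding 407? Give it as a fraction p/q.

√525 = [22; 1, 10, 2, 10, 1, 44, …] (period length 6).
Convergents:
  p_0/q_0 = 22/1
  p_1/q_1 = 23/1
  p_2/q_2 = 252/11
  p_3/q_3 = 527/23
  p_4/q_4 = 5522/241
  p_5/q_5 = 6049/264
  p_6/q_6 = 271678/11857
q_5 = 264 ≤ 407 < 11857 = q_6, so the answer is 6049/264.

6049/264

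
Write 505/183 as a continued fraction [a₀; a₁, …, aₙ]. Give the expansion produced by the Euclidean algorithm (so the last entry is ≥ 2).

505 = 2*183 + 139
183 = 1*139 + 44
139 = 3*44 + 7
44 = 6*7 + 2
7 = 3*2 + 1
2 = 2*1 + 0  (stop)
So 505/183 = [2; 1, 3, 6, 3, 2].

[2; 1, 3, 6, 3, 2]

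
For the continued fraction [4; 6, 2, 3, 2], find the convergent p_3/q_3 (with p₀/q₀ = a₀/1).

187/45

Using pₖ = aₖpₖ₋₁ + pₖ₋₂, qₖ = aₖqₖ₋₁ + qₖ₋₂ (with p₋₁=1, p₋₂=0, q₋₁=0, q₋₂=1):
  k=0: a=4, p=4, q=1
  k=1: a=6, p=25, q=6
  k=2: a=2, p=54, q=13
  k=3: a=3, p=187, q=45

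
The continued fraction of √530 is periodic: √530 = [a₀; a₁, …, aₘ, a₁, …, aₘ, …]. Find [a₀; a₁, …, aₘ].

[23; 46]

a₀ = ⌊√530⌋ = 23.
With m₀=0, d₀=1 and mₖ₊₁ = dₖaₖ − mₖ, dₖ₊₁ = (n − mₖ₊₁²)/dₖ, aₖ₊₁ = ⌊(a₀+mₖ₊₁)/dₖ₊₁⌋:
  k=1: m=23, d=1, a=46
d=1 and a=2a₀=46 at k=1, so the next step gives (m, d) = (23, 1) again — its k=1 value — and the period has length 1.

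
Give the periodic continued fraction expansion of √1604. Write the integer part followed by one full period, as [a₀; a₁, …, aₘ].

a₀ = ⌊√1604⌋ = 40.
With m₀=0, d₀=1 and mₖ₊₁ = dₖaₖ − mₖ, dₖ₊₁ = (n − mₖ₊₁²)/dₖ, aₖ₊₁ = ⌊(a₀+mₖ₊₁)/dₖ₊₁⌋:
  k=1: m=40, d=4, a=20
  k=2: m=40, d=1, a=80
d=1 and a=2a₀=80 at k=2, so the next step gives (m, d) = (40, 4) again — its k=1 value — and the period has length 2.

[40; 20, 80]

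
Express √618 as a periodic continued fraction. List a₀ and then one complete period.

[24; 1, 6, 8, 6, 1, 48]

a₀ = ⌊√618⌋ = 24.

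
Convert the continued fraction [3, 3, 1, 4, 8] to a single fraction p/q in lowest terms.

509/156

Using pₖ = aₖpₖ₋₁ + pₖ₋₂ and qₖ = aₖqₖ₋₁ + qₖ₋₂:
  k=0: a=3, p=3, q=1
  k=1: a=3, p=10, q=3
  k=2: a=1, p=13, q=4
  k=3: a=4, p=62, q=19
  k=4: a=8, p=509, q=156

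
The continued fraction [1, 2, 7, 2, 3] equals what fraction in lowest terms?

Using pₖ = aₖpₖ₋₁ + pₖ₋₂ and qₖ = aₖqₖ₋₁ + qₖ₋₂:
  k=0: a=1, p=1, q=1
  k=1: a=2, p=3, q=2
  k=2: a=7, p=22, q=15
  k=3: a=2, p=47, q=32
  k=4: a=3, p=163, q=111

163/111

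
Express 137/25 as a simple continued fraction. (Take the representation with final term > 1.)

137 = 5·25 + 12
25 = 2·12 + 1
12 = 12·1 + 0  (stop)
So 137/25 = [5; 2, 12].

[5; 2, 12]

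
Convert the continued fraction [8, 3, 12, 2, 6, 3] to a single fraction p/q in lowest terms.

13103/1574

Using pₖ = aₖpₖ₋₁ + pₖ₋₂ and qₖ = aₖqₖ₋₁ + qₖ₋₂:
  k=0: a=8, p=8, q=1
  k=1: a=3, p=25, q=3
  k=2: a=12, p=308, q=37
  k=3: a=2, p=641, q=77
  k=4: a=6, p=4154, q=499
  k=5: a=3, p=13103, q=1574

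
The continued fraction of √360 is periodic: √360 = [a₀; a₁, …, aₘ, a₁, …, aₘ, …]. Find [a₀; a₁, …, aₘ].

[18; 1, 36]

a₀ = ⌊√360⌋ = 18.
With m₀=0, d₀=1 and mₖ₊₁ = dₖaₖ − mₖ, dₖ₊₁ = (n − mₖ₊₁²)/dₖ, aₖ₊₁ = ⌊(a₀+mₖ₊₁)/dₖ₊₁⌋:
  k=1: m=18, d=36, a=1
  k=2: m=18, d=1, a=36
d=1 and a=2a₀=36 at k=2, so the next step gives (m, d) = (18, 36) again — its k=1 value — and the period has length 2.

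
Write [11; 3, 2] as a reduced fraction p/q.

79/7

Fold from the inside: start with 2/1.
  3 + 1/2 = 7/2
  11 + 2/7 = 79/7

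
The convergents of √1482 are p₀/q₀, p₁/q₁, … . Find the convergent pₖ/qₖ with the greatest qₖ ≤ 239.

√1482 = [38; 2, 76, …] (period length 2).
Convergents:
  p_0/q_0 = 38/1
  p_1/q_1 = 77/2
  p_2/q_2 = 5890/153
  p_3/q_3 = 11857/308
q_2 = 153 ≤ 239 < 308 = q_3, so the answer is 5890/153.

5890/153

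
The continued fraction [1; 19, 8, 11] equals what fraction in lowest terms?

1791/1702

Fold from the inside: start with 11/1.
  8 + 1/11 = 89/11
  19 + 11/89 = 1702/89
  1 + 89/1702 = 1791/1702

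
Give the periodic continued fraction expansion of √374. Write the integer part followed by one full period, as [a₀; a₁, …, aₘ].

[19; 2, 1, 18, 1, 2, 38]

a₀ = ⌊√374⌋ = 19.
With m₀=0, d₀=1 and mₖ₊₁ = dₖaₖ − mₖ, dₖ₊₁ = (n − mₖ₊₁²)/dₖ, aₖ₊₁ = ⌊(a₀+mₖ₊₁)/dₖ₊₁⌋:
  k=1: m=19, d=13, a=2
  k=2: m=7, d=25, a=1
  k=3: m=18, d=2, a=18
  k=4: m=18, d=25, a=1
  k=5: m=7, d=13, a=2
  k=6: m=19, d=1, a=38
d=1 and a=2a₀=38 at k=6, so the next step gives (m, d) = (19, 13) again — its k=1 value — and the period has length 6.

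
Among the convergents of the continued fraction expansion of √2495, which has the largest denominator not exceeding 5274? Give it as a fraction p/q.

√2495 = [49; 1, 18, 1, 98, …] (period length 4).
Convergents:
  p_0/q_0 = 49/1
  p_1/q_1 = 50/1
  p_2/q_2 = 949/19
  p_3/q_3 = 999/20
  p_4/q_4 = 98851/1979
  p_5/q_5 = 99850/1999
  p_6/q_6 = 1896151/37961
q_5 = 1999 ≤ 5274 < 37961 = q_6, so the answer is 99850/1999.

99850/1999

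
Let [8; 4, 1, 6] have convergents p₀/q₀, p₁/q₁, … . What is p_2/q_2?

41/5

Using pₖ = aₖpₖ₋₁ + pₖ₋₂, qₖ = aₖqₖ₋₁ + qₖ₋₂ (with p₋₁=1, p₋₂=0, q₋₁=0, q₋₂=1):
  k=0: a=8, p=8, q=1
  k=1: a=4, p=33, q=4
  k=2: a=1, p=41, q=5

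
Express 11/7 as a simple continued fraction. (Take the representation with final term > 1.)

[1; 1, 1, 3]

11 = 1·7 + 4
7 = 1·4 + 3
4 = 1·3 + 1
3 = 3·1 + 0  (stop)
So 11/7 = [1; 1, 1, 3].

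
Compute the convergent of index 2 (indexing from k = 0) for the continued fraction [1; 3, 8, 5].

33/25

Using pₖ = aₖpₖ₋₁ + pₖ₋₂, qₖ = aₖqₖ₋₁ + qₖ₋₂ (with p₋₁=1, p₋₂=0, q₋₁=0, q₋₂=1):
  k=0: a=1, p=1, q=1
  k=1: a=3, p=4, q=3
  k=2: a=8, p=33, q=25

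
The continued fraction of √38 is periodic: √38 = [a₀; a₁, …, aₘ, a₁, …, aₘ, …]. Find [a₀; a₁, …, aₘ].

a₀ = ⌊√38⌋ = 6.
With m₀=0, d₀=1 and mₖ₊₁ = dₖaₖ − mₖ, dₖ₊₁ = (n − mₖ₊₁²)/dₖ, aₖ₊₁ = ⌊(a₀+mₖ₊₁)/dₖ₊₁⌋:
  k=1: m=6, d=2, a=6
  k=2: m=6, d=1, a=12
d=1 and a=2a₀=12 at k=2, so the next step gives (m, d) = (6, 2) again — its k=1 value — and the period has length 2.

[6; 6, 12]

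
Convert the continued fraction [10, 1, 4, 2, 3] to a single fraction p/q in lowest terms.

Fold from the inside: start with 3/1.
  2 + 1/3 = 7/3
  4 + 3/7 = 31/7
  1 + 7/31 = 38/31
  10 + 31/38 = 411/38

411/38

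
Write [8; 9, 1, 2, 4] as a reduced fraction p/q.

Fold from the inside: start with 4/1.
  2 + 1/4 = 9/4
  1 + 4/9 = 13/9
  9 + 9/13 = 126/13
  8 + 13/126 = 1021/126

1021/126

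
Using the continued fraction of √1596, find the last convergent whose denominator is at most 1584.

63081/1579

√1596 = [39; 1, 18, 1, 78, …] (period length 4).
Convergents:
  p_0/q_0 = 39/1
  p_1/q_1 = 40/1
  p_2/q_2 = 759/19
  p_3/q_3 = 799/20
  p_4/q_4 = 63081/1579
  p_5/q_5 = 63880/1599
q_4 = 1579 ≤ 1584 < 1599 = q_5, so the answer is 63081/1579.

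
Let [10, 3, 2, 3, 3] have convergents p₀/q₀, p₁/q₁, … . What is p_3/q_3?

247/24

Using pₖ = aₖpₖ₋₁ + pₖ₋₂, qₖ = aₖqₖ₋₁ + qₖ₋₂ (with p₋₁=1, p₋₂=0, q₋₁=0, q₋₂=1):
  k=0: a=10, p=10, q=1
  k=1: a=3, p=31, q=3
  k=2: a=2, p=72, q=7
  k=3: a=3, p=247, q=24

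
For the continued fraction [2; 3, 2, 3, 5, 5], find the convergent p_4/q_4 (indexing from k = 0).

291/127

Using pₖ = aₖpₖ₋₁ + pₖ₋₂, qₖ = aₖqₖ₋₁ + qₖ₋₂ (with p₋₁=1, p₋₂=0, q₋₁=0, q₋₂=1):
  k=0: a=2, p=2, q=1
  k=1: a=3, p=7, q=3
  k=2: a=2, p=16, q=7
  k=3: a=3, p=55, q=24
  k=4: a=5, p=291, q=127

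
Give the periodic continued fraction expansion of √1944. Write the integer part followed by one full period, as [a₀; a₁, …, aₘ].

[44; 11, 88]

a₀ = ⌊√1944⌋ = 44.
With m₀=0, d₀=1 and mₖ₊₁ = dₖaₖ − mₖ, dₖ₊₁ = (n − mₖ₊₁²)/dₖ, aₖ₊₁ = ⌊(a₀+mₖ₊₁)/dₖ₊₁⌋:
  k=1: m=44, d=8, a=11
  k=2: m=44, d=1, a=88
d=1 and a=2a₀=88 at k=2, so the next step gives (m, d) = (44, 8) again — its k=1 value — and the period has length 2.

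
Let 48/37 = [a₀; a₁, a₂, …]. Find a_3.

1

48 = 1·37 + 11   →  a_0 = 1
37 = 3·11 + 4   →  a_1 = 3
11 = 2·4 + 3   →  a_2 = 2
4 = 1·3 + 1   →  a_3 = 1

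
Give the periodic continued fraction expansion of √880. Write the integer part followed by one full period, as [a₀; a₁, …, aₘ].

[29; 1, 1, 1, 58]

a₀ = ⌊√880⌋ = 29.
With m₀=0, d₀=1 and mₖ₊₁ = dₖaₖ − mₖ, dₖ₊₁ = (n − mₖ₊₁²)/dₖ, aₖ₊₁ = ⌊(a₀+mₖ₊₁)/dₖ₊₁⌋:
  k=1: m=29, d=39, a=1
  k=2: m=10, d=20, a=1
  k=3: m=10, d=39, a=1
  k=4: m=29, d=1, a=58
d=1 and a=2a₀=58 at k=4, so the next step gives (m, d) = (29, 39) again — its k=1 value — and the period has length 4.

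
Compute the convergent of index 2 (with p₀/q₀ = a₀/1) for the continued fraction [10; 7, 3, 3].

Using pₖ = aₖpₖ₋₁ + pₖ₋₂, qₖ = aₖqₖ₋₁ + qₖ₋₂ (with p₋₁=1, p₋₂=0, q₋₁=0, q₋₂=1):
  k=0: a=10, p=10, q=1
  k=1: a=7, p=71, q=7
  k=2: a=3, p=223, q=22

223/22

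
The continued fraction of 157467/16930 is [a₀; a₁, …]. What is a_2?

157467 = 9·16930 + 5097   →  a_0 = 9
16930 = 3·5097 + 1639   →  a_1 = 3
5097 = 3·1639 + 180   →  a_2 = 3

3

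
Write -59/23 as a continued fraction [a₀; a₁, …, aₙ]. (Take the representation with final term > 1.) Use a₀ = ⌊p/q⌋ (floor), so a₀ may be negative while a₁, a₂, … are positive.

[-3; 2, 3, 3]

-59 = -3*23 + 10
23 = 2*10 + 3
10 = 3*3 + 1
3 = 3*1 + 0  (stop)
So -59/23 = [-3; 2, 3, 3].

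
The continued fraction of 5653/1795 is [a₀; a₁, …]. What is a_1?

5653 = 3·1795 + 268   →  a_0 = 3
1795 = 6·268 + 187   →  a_1 = 6

6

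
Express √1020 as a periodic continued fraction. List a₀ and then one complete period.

a₀ = ⌊√1020⌋ = 31.
With m₀=0, d₀=1 and mₖ₊₁ = dₖaₖ − mₖ, dₖ₊₁ = (n − mₖ₊₁²)/dₖ, aₖ₊₁ = ⌊(a₀+mₖ₊₁)/dₖ₊₁⌋:
  k=1: m=31, d=59, a=1
  k=2: m=28, d=4, a=14
  k=3: m=28, d=59, a=1
  k=4: m=31, d=1, a=62
d=1 and a=2a₀=62 at k=4, so the next step gives (m, d) = (31, 59) again — its k=1 value — and the period has length 4.

[31; 1, 14, 1, 62]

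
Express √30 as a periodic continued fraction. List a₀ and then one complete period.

a₀ = ⌊√30⌋ = 5.
With m₀=0, d₀=1 and mₖ₊₁ = dₖaₖ − mₖ, dₖ₊₁ = (n − mₖ₊₁²)/dₖ, aₖ₊₁ = ⌊(a₀+mₖ₊₁)/dₖ₊₁⌋:
  k=1: m=5, d=5, a=2
  k=2: m=5, d=1, a=10
d=1 and a=2a₀=10 at k=2, so the next step gives (m, d) = (5, 5) again — its k=1 value — and the period has length 2.

[5; 2, 10]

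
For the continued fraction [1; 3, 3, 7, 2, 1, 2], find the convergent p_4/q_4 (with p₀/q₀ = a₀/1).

Using pₖ = aₖpₖ₋₁ + pₖ₋₂, qₖ = aₖqₖ₋₁ + qₖ₋₂ (with p₋₁=1, p₋₂=0, q₋₁=0, q₋₂=1):
  k=0: a=1, p=1, q=1
  k=1: a=3, p=4, q=3
  k=2: a=3, p=13, q=10
  k=3: a=7, p=95, q=73
  k=4: a=2, p=203, q=156

203/156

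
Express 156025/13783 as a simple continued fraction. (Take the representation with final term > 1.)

156025 = 11×13783 + 4412
13783 = 3×4412 + 547
4412 = 8×547 + 36
547 = 15×36 + 7
36 = 5×7 + 1
7 = 7×1 + 0  (stop)
So 156025/13783 = [11; 3, 8, 15, 5, 7].

[11; 3, 8, 15, 5, 7]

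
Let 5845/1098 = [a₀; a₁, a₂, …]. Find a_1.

5845 = 5·1098 + 355   →  a_0 = 5
1098 = 3·355 + 33   →  a_1 = 3

3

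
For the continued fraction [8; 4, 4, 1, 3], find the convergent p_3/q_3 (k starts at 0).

Using pₖ = aₖpₖ₋₁ + pₖ₋₂, qₖ = aₖqₖ₋₁ + qₖ₋₂ (with p₋₁=1, p₋₂=0, q₋₁=0, q₋₂=1):
  k=0: a=8, p=8, q=1
  k=1: a=4, p=33, q=4
  k=2: a=4, p=140, q=17
  k=3: a=1, p=173, q=21

173/21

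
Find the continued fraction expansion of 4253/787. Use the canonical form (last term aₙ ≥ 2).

[5; 2, 2, 9, 2, 3, 2]

4253 = 5·787 + 318
787 = 2·318 + 151
318 = 2·151 + 16
151 = 9·16 + 7
16 = 2·7 + 2
7 = 3·2 + 1
2 = 2·1 + 0  (stop)
So 4253/787 = [5; 2, 2, 9, 2, 3, 2].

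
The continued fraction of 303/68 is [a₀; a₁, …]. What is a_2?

5

303 = 4·68 + 31   →  a_0 = 4
68 = 2·31 + 6   →  a_1 = 2
31 = 5·6 + 1   →  a_2 = 5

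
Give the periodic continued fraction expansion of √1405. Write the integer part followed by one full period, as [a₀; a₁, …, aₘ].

[37; 2, 14, 2, 74]

a₀ = ⌊√1405⌋ = 37.
With m₀=0, d₀=1 and mₖ₊₁ = dₖaₖ − mₖ, dₖ₊₁ = (n − mₖ₊₁²)/dₖ, aₖ₊₁ = ⌊(a₀+mₖ₊₁)/dₖ₊₁⌋:
  k=1: m=37, d=36, a=2
  k=2: m=35, d=5, a=14
  k=3: m=35, d=36, a=2
  k=4: m=37, d=1, a=74
d=1 and a=2a₀=74 at k=4, so the next step gives (m, d) = (37, 36) again — its k=1 value — and the period has length 4.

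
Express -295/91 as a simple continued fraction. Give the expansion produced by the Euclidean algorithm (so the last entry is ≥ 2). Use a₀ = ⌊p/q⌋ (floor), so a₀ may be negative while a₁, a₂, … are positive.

-295 = -4×91 + 69
91 = 1×69 + 22
69 = 3×22 + 3
22 = 7×3 + 1
3 = 3×1 + 0  (stop)
So -295/91 = [-4; 1, 3, 7, 3].

[-4; 1, 3, 7, 3]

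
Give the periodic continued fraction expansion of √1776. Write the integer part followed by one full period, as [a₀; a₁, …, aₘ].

a₀ = ⌊√1776⌋ = 42.
With m₀=0, d₀=1 and mₖ₊₁ = dₖaₖ − mₖ, dₖ₊₁ = (n − mₖ₊₁²)/dₖ, aₖ₊₁ = ⌊(a₀+mₖ₊₁)/dₖ₊₁⌋:
  k=1: m=42, d=12, a=7
  k=2: m=42, d=1, a=84
d=1 and a=2a₀=84 at k=2, so the next step gives (m, d) = (42, 12) again — its k=1 value — and the period has length 2.

[42; 7, 84]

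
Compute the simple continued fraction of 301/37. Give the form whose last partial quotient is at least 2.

[8; 7, 2, 2]

301 = 8·37 + 5
37 = 7·5 + 2
5 = 2·2 + 1
2 = 2·1 + 0  (stop)
So 301/37 = [8; 7, 2, 2].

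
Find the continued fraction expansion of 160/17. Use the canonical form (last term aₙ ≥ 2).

160 = 9×17 + 7
17 = 2×7 + 3
7 = 2×3 + 1
3 = 3×1 + 0  (stop)
So 160/17 = [9; 2, 2, 3].

[9; 2, 2, 3]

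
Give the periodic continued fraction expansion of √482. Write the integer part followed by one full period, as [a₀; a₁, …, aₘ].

[21; 1, 20, 1, 42]

a₀ = ⌊√482⌋ = 21.
With m₀=0, d₀=1 and mₖ₊₁ = dₖaₖ − mₖ, dₖ₊₁ = (n − mₖ₊₁²)/dₖ, aₖ₊₁ = ⌊(a₀+mₖ₊₁)/dₖ₊₁⌋:
  k=1: m=21, d=41, a=1
  k=2: m=20, d=2, a=20
  k=3: m=20, d=41, a=1
  k=4: m=21, d=1, a=42
d=1 and a=2a₀=42 at k=4, so the next step gives (m, d) = (21, 41) again — its k=1 value — and the period has length 4.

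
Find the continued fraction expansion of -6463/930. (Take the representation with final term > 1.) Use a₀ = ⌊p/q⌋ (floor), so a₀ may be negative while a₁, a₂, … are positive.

-6463 = -7·930 + 47
930 = 19·47 + 37
47 = 1·37 + 10
37 = 3·10 + 7
10 = 1·7 + 3
7 = 2·3 + 1
3 = 3·1 + 0  (stop)
So -6463/930 = [-7; 19, 1, 3, 1, 2, 3].

[-7; 19, 1, 3, 1, 2, 3]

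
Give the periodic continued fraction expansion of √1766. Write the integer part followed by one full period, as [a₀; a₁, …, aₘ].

[42; 42, 84]

a₀ = ⌊√1766⌋ = 42.
With m₀=0, d₀=1 and mₖ₊₁ = dₖaₖ − mₖ, dₖ₊₁ = (n − mₖ₊₁²)/dₖ, aₖ₊₁ = ⌊(a₀+mₖ₊₁)/dₖ₊₁⌋:
  k=1: m=42, d=2, a=42
  k=2: m=42, d=1, a=84
d=1 and a=2a₀=84 at k=2, so the next step gives (m, d) = (42, 2) again — its k=1 value — and the period has length 2.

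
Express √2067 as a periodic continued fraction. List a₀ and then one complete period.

[45; 2, 6, 2, 90]

a₀ = ⌊√2067⌋ = 45.
With m₀=0, d₀=1 and mₖ₊₁ = dₖaₖ − mₖ, dₖ₊₁ = (n − mₖ₊₁²)/dₖ, aₖ₊₁ = ⌊(a₀+mₖ₊₁)/dₖ₊₁⌋:
  k=1: m=45, d=42, a=2
  k=2: m=39, d=13, a=6
  k=3: m=39, d=42, a=2
  k=4: m=45, d=1, a=90
d=1 and a=2a₀=90 at k=4, so the next step gives (m, d) = (45, 42) again — its k=1 value — and the period has length 4.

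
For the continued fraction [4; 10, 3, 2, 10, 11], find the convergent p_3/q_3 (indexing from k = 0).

295/72

Using pₖ = aₖpₖ₋₁ + pₖ₋₂, qₖ = aₖqₖ₋₁ + qₖ₋₂ (with p₋₁=1, p₋₂=0, q₋₁=0, q₋₂=1):
  k=0: a=4, p=4, q=1
  k=1: a=10, p=41, q=10
  k=2: a=3, p=127, q=31
  k=3: a=2, p=295, q=72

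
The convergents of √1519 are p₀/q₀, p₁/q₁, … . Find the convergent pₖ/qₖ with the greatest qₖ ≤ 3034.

117001/3002

√1519 = [38; 1, 37, 1, 76, …] (period length 4).
Convergents:
  p_0/q_0 = 38/1
  p_1/q_1 = 39/1
  p_2/q_2 = 1481/38
  p_3/q_3 = 1520/39
  p_4/q_4 = 117001/3002
  p_5/q_5 = 118521/3041
q_4 = 3002 ≤ 3034 < 3041 = q_5, so the answer is 117001/3002.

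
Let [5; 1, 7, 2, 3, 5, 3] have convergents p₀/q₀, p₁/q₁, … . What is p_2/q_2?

Using pₖ = aₖpₖ₋₁ + pₖ₋₂, qₖ = aₖqₖ₋₁ + qₖ₋₂ (with p₋₁=1, p₋₂=0, q₋₁=0, q₋₂=1):
  k=0: a=5, p=5, q=1
  k=1: a=1, p=6, q=1
  k=2: a=7, p=47, q=8

47/8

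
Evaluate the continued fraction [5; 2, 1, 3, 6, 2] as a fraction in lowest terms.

799/149

Fold from the inside: start with 2/1.
  6 + 1/2 = 13/2
  3 + 2/13 = 41/13
  1 + 13/41 = 54/41
  2 + 41/54 = 149/54
  5 + 54/149 = 799/149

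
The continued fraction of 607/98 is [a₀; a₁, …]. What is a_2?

6

607 = 6·98 + 19   →  a_0 = 6
98 = 5·19 + 3   →  a_1 = 5
19 = 6·3 + 1   →  a_2 = 6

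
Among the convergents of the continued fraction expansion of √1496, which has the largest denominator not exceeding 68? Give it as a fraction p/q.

√1496 = [38; 1, 2, 9, 2, 1, 76, …] (period length 6).
Convergents:
  p_0/q_0 = 38/1
  p_1/q_1 = 39/1
  p_2/q_2 = 116/3
  p_3/q_3 = 1083/28
  p_4/q_4 = 2282/59
  p_5/q_5 = 3365/87
q_4 = 59 ≤ 68 < 87 = q_5, so the answer is 2282/59.

2282/59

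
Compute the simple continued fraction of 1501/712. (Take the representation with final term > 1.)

1501 = 2*712 + 77
712 = 9*77 + 19
77 = 4*19 + 1
19 = 19*1 + 0  (stop)
So 1501/712 = [2; 9, 4, 19].

[2; 9, 4, 19]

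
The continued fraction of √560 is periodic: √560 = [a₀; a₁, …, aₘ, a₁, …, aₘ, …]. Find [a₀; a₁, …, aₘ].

[23; 1, 1, 1, 46]

a₀ = ⌊√560⌋ = 23.
With m₀=0, d₀=1 and mₖ₊₁ = dₖaₖ − mₖ, dₖ₊₁ = (n − mₖ₊₁²)/dₖ, aₖ₊₁ = ⌊(a₀+mₖ₊₁)/dₖ₊₁⌋:
  k=1: m=23, d=31, a=1
  k=2: m=8, d=16, a=1
  k=3: m=8, d=31, a=1
  k=4: m=23, d=1, a=46
d=1 and a=2a₀=46 at k=4, so the next step gives (m, d) = (23, 31) again — its k=1 value — and the period has length 4.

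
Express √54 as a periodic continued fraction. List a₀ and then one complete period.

[7; 2, 1, 6, 1, 2, 14]

a₀ = ⌊√54⌋ = 7.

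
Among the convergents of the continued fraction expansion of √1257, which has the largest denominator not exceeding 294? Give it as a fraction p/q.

9289/262

√1257 = [35; 2, 4, 1, 22, 1, 4, 2, 70, …] (period length 8).
Convergents:
  p_0/q_0 = 35/1
  p_1/q_1 = 71/2
  p_2/q_2 = 319/9
  p_3/q_3 = 390/11
  p_4/q_4 = 8899/251
  p_5/q_5 = 9289/262
  p_6/q_6 = 46055/1299
q_5 = 262 ≤ 294 < 1299 = q_6, so the answer is 9289/262.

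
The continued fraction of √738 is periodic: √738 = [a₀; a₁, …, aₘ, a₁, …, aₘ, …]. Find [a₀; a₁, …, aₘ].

a₀ = ⌊√738⌋ = 27.
With m₀=0, d₀=1 and mₖ₊₁ = dₖaₖ − mₖ, dₖ₊₁ = (n − mₖ₊₁²)/dₖ, aₖ₊₁ = ⌊(a₀+mₖ₊₁)/dₖ₊₁⌋:
  k=1: m=27, d=9, a=6
  k=2: m=27, d=1, a=54
d=1 and a=2a₀=54 at k=2, so the next step gives (m, d) = (27, 9) again — its k=1 value — and the period has length 2.

[27; 6, 54]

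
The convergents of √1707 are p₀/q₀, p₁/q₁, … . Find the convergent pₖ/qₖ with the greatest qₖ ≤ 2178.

√1707 = [41; 3, 6, 41, 6, 3, 82, …] (period length 6).
Convergents:
  p_0/q_0 = 41/1
  p_1/q_1 = 124/3
  p_2/q_2 = 785/19
  p_3/q_3 = 32309/782
  p_4/q_4 = 194639/4711
q_3 = 782 ≤ 2178 < 4711 = q_4, so the answer is 32309/782.

32309/782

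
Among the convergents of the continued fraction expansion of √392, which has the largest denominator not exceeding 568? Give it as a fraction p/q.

√392 = [19; 1, 3, 1, 38, …] (period length 4).
Convergents:
  p_0/q_0 = 19/1
  p_1/q_1 = 20/1
  p_2/q_2 = 79/4
  p_3/q_3 = 99/5
  p_4/q_4 = 3841/194
  p_5/q_5 = 3940/199
  p_6/q_6 = 15661/791
q_5 = 199 ≤ 568 < 791 = q_6, so the answer is 3940/199.

3940/199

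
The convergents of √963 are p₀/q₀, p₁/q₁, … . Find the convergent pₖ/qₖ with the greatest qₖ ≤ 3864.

√963 = [31; 31, 62, …] (period length 2).
Convergents:
  p_0/q_0 = 31/1
  p_1/q_1 = 962/31
  p_2/q_2 = 59675/1923
  p_3/q_3 = 1850887/59644
q_2 = 1923 ≤ 3864 < 59644 = q_3, so the answer is 59675/1923.

59675/1923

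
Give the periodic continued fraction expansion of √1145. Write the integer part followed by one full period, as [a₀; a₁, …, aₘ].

[33; 1, 5, 5, 1, 66]

a₀ = ⌊√1145⌋ = 33.
With m₀=0, d₀=1 and mₖ₊₁ = dₖaₖ − mₖ, dₖ₊₁ = (n − mₖ₊₁²)/dₖ, aₖ₊₁ = ⌊(a₀+mₖ₊₁)/dₖ₊₁⌋:
  k=1: m=33, d=56, a=1
  k=2: m=23, d=11, a=5
  k=3: m=32, d=11, a=5
  k=4: m=23, d=56, a=1
  k=5: m=33, d=1, a=66
d=1 and a=2a₀=66 at k=5, so the next step gives (m, d) = (33, 56) again — its k=1 value — and the period has length 5.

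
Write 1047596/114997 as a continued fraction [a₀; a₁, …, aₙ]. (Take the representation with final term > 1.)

1047596 = 9×114997 + 12623
114997 = 9×12623 + 1390
12623 = 9×1390 + 113
1390 = 12×113 + 34
113 = 3×34 + 11
34 = 3×11 + 1
11 = 11×1 + 0  (stop)
So 1047596/114997 = [9; 9, 9, 12, 3, 3, 11].

[9; 9, 9, 12, 3, 3, 11]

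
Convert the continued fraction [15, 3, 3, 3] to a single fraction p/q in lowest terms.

Fold from the inside: start with 3/1.
  3 + 1/3 = 10/3
  3 + 3/10 = 33/10
  15 + 10/33 = 505/33

505/33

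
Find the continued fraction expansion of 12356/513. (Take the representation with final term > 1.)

12356 = 24·513 + 44
513 = 11·44 + 29
44 = 1·29 + 15
29 = 1·15 + 14
15 = 1·14 + 1
14 = 14·1 + 0  (stop)
So 12356/513 = [24; 11, 1, 1, 1, 14].

[24; 11, 1, 1, 1, 14]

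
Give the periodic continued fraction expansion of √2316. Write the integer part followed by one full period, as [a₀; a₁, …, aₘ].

[48; 8, 96]

a₀ = ⌊√2316⌋ = 48.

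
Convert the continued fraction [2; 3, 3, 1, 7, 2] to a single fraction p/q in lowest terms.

Fold from the inside: start with 2/1.
  7 + 1/2 = 15/2
  1 + 2/15 = 17/15
  3 + 15/17 = 66/17
  3 + 17/66 = 215/66
  2 + 66/215 = 496/215

496/215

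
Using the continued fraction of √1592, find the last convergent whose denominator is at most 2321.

31880/799

√1592 = [39; 1, 8, 1, 78, …] (period length 4).
Convergents:
  p_0/q_0 = 39/1
  p_1/q_1 = 40/1
  p_2/q_2 = 359/9
  p_3/q_3 = 399/10
  p_4/q_4 = 31481/789
  p_5/q_5 = 31880/799
  p_6/q_6 = 286521/7181
q_5 = 799 ≤ 2321 < 7181 = q_6, so the answer is 31880/799.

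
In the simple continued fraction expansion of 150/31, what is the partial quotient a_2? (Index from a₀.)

150 = 4·31 + 26   →  a_0 = 4
31 = 1·26 + 5   →  a_1 = 1
26 = 5·5 + 1   →  a_2 = 5

5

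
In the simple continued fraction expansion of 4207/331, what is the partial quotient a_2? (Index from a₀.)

2

4207 = 12·331 + 235   →  a_0 = 12
331 = 1·235 + 96   →  a_1 = 1
235 = 2·96 + 43   →  a_2 = 2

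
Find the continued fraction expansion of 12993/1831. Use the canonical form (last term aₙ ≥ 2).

[7; 10, 2, 2, 11, 3]

12993 = 7*1831 + 176
1831 = 10*176 + 71
176 = 2*71 + 34
71 = 2*34 + 3
34 = 11*3 + 1
3 = 3*1 + 0  (stop)
So 12993/1831 = [7; 10, 2, 2, 11, 3].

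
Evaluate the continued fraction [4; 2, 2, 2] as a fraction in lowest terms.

53/12

Using pₖ = aₖpₖ₋₁ + pₖ₋₂ and qₖ = aₖqₖ₋₁ + qₖ₋₂:
  k=0: a=4, p=4, q=1
  k=1: a=2, p=9, q=2
  k=2: a=2, p=22, q=5
  k=3: a=2, p=53, q=12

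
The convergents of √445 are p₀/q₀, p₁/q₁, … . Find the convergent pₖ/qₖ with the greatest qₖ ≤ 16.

√445 = [21; 10, 1, 1, 10, 42, …] (period length 5).
Convergents:
  p_0/q_0 = 21/1
  p_1/q_1 = 211/10
  p_2/q_2 = 232/11
  p_3/q_3 = 443/21
q_2 = 11 ≤ 16 < 21 = q_3, so the answer is 232/11.

232/11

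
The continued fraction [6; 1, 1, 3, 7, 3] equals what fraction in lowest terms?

Fold from the inside: start with 3/1.
  7 + 1/3 = 22/3
  3 + 3/22 = 69/22
  1 + 22/69 = 91/69
  1 + 69/91 = 160/91
  6 + 91/160 = 1051/160

1051/160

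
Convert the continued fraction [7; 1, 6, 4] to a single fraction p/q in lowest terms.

228/29

Using pₖ = aₖpₖ₋₁ + pₖ₋₂ and qₖ = aₖqₖ₋₁ + qₖ₋₂:
  k=0: a=7, p=7, q=1
  k=1: a=1, p=8, q=1
  k=2: a=6, p=55, q=7
  k=3: a=4, p=228, q=29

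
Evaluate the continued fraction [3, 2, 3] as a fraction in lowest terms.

24/7

Fold from the inside: start with 3/1.
  2 + 1/3 = 7/3
  3 + 3/7 = 24/7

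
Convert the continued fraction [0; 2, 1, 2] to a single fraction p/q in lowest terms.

Using pₖ = aₖpₖ₋₁ + pₖ₋₂ and qₖ = aₖqₖ₋₁ + qₖ₋₂:
  k=0: a=0, p=0, q=1
  k=1: a=2, p=1, q=2
  k=2: a=1, p=1, q=3
  k=3: a=2, p=3, q=8

3/8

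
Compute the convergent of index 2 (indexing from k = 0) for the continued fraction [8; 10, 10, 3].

818/101

Using pₖ = aₖpₖ₋₁ + pₖ₋₂, qₖ = aₖqₖ₋₁ + qₖ₋₂ (with p₋₁=1, p₋₂=0, q₋₁=0, q₋₂=1):
  k=0: a=8, p=8, q=1
  k=1: a=10, p=81, q=10
  k=2: a=10, p=818, q=101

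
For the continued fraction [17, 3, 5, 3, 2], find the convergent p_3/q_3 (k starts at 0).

883/51

Using pₖ = aₖpₖ₋₁ + pₖ₋₂, qₖ = aₖqₖ₋₁ + qₖ₋₂ (with p₋₁=1, p₋₂=0, q₋₁=0, q₋₂=1):
  k=0: a=17, p=17, q=1
  k=1: a=3, p=52, q=3
  k=2: a=5, p=277, q=16
  k=3: a=3, p=883, q=51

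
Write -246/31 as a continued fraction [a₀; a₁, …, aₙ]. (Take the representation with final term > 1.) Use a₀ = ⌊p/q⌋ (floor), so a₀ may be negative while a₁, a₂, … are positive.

-246 = -8*31 + 2
31 = 15*2 + 1
2 = 2*1 + 0  (stop)
So -246/31 = [-8; 15, 2].

[-8; 15, 2]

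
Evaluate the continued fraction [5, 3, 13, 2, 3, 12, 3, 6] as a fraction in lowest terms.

368524/69203

Using pₖ = aₖpₖ₋₁ + pₖ₋₂ and qₖ = aₖqₖ₋₁ + qₖ₋₂:
  k=0: a=5, p=5, q=1
  k=1: a=3, p=16, q=3
  k=2: a=13, p=213, q=40
  k=3: a=2, p=442, q=83
  k=4: a=3, p=1539, q=289
  k=5: a=12, p=18910, q=3551
  k=6: a=3, p=58269, q=10942
  k=7: a=6, p=368524, q=69203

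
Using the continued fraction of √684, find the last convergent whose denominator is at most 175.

√684 = [26; 6, 1, 1, 12, 1, 1, 6, 52, …] (period length 8).
Convergents:
  p_0/q_0 = 26/1
  p_1/q_1 = 157/6
  p_2/q_2 = 183/7
  p_3/q_3 = 340/13
  p_4/q_4 = 4263/163
  p_5/q_5 = 4603/176
q_4 = 163 ≤ 175 < 176 = q_5, so the answer is 4263/163.

4263/163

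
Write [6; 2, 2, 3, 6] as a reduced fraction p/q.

Using pₖ = aₖpₖ₋₁ + pₖ₋₂ and qₖ = aₖqₖ₋₁ + qₖ₋₂:
  k=0: a=6, p=6, q=1
  k=1: a=2, p=13, q=2
  k=2: a=2, p=32, q=5
  k=3: a=3, p=109, q=17
  k=4: a=6, p=686, q=107

686/107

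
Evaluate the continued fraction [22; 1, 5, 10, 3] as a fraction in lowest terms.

Fold from the inside: start with 3/1.
  10 + 1/3 = 31/3
  5 + 3/31 = 158/31
  1 + 31/158 = 189/158
  22 + 158/189 = 4316/189

4316/189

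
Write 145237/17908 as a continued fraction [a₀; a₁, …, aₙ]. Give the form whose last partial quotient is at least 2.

145237 = 8*17908 + 1973
17908 = 9*1973 + 151
1973 = 13*151 + 10
151 = 15*10 + 1
10 = 10*1 + 0  (stop)
So 145237/17908 = [8; 9, 13, 15, 10].

[8; 9, 13, 15, 10]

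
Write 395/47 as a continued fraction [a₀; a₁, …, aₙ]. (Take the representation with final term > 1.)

395 = 8×47 + 19
47 = 2×19 + 9
19 = 2×9 + 1
9 = 9×1 + 0  (stop)
So 395/47 = [8; 2, 2, 9].

[8; 2, 2, 9]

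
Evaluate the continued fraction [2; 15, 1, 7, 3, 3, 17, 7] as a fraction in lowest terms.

332013/160939

Using pₖ = aₖpₖ₋₁ + pₖ₋₂ and qₖ = aₖqₖ₋₁ + qₖ₋₂:
  k=0: a=2, p=2, q=1
  k=1: a=15, p=31, q=15
  k=2: a=1, p=33, q=16
  k=3: a=7, p=262, q=127
  k=4: a=3, p=819, q=397
  k=5: a=3, p=2719, q=1318
  k=6: a=17, p=47042, q=22803
  k=7: a=7, p=332013, q=160939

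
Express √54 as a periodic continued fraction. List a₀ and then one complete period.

a₀ = ⌊√54⌋ = 7.
With m₀=0, d₀=1 and mₖ₊₁ = dₖaₖ − mₖ, dₖ₊₁ = (n − mₖ₊₁²)/dₖ, aₖ₊₁ = ⌊(a₀+mₖ₊₁)/dₖ₊₁⌋:
  k=1: m=7, d=5, a=2
  k=2: m=3, d=9, a=1
  k=3: m=6, d=2, a=6
  k=4: m=6, d=9, a=1
  k=5: m=3, d=5, a=2
  k=6: m=7, d=1, a=14
d=1 and a=2a₀=14 at k=6, so the next step gives (m, d) = (7, 5) again — its k=1 value — and the period has length 6.

[7; 2, 1, 6, 1, 2, 14]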